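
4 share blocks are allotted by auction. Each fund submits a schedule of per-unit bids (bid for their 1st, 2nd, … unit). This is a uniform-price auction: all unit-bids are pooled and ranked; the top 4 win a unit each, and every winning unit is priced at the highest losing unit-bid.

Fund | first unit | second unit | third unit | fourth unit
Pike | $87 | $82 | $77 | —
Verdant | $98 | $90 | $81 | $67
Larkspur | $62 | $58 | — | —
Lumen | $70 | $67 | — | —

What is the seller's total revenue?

Pooled unit-bids ranked (top 4): 98 (Verdant-1), 90 (Verdant-2), 87 (Pike-1), 82 (Pike-2)
Highest rejected unit-bid = $81.
Allocation: Pike 2, Verdant 2. Every unit priced at $81.
Revenue = 4 × 81 = $324.

Total revenue: $324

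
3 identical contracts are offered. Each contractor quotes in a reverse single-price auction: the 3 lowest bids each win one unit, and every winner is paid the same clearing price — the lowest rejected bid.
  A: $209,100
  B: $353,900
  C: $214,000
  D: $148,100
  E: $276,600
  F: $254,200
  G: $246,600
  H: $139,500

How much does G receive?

Sorting: 139,500 (H), 148,100 (D), 209,100 (A), 214,000 (C), 246,600 (G), …
Lowest 3: H, D, A.
Lowest unsuccessful bid: $214,000 → clearing price.
G does not win → is paid $0.

G is paid $0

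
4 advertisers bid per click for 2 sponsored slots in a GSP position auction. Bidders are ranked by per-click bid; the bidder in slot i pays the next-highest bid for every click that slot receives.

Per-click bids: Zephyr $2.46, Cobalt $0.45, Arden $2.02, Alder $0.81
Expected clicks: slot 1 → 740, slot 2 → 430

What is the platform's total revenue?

Total revenue: $1843.10

Per-click bids in order: $2.46 (Zephyr) > $2.02 (Arden) > $0.81 (Alder) > …
Slot 1: Zephyr pays $2.02 × 740 = $1494.80
Slot 2: Arden pays $0.81 × 430 = $348.30
Total = $1843.10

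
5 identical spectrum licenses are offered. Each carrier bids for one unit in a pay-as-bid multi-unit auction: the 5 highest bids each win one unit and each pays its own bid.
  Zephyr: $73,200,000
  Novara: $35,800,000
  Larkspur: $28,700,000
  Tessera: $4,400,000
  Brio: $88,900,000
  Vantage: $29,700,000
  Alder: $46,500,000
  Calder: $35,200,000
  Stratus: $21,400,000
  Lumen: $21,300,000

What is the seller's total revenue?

Sorting: 88,900,000 (Brio), 73,200,000 (Zephyr), 46,500,000 (Alder), 35,800,000 (Novara), 35,200,000 (Calder), 29,700,000 (Vantage), 28,700,000 (Larkspur), …
The 5 highest are Brio, Zephyr, Alder, Novara, Calder.
Total revenue = 88,900,000 + 73,200,000 + 46,500,000 + 35,800,000 + 35,200,000 = $279,600,000.

Total revenue: $279,600,000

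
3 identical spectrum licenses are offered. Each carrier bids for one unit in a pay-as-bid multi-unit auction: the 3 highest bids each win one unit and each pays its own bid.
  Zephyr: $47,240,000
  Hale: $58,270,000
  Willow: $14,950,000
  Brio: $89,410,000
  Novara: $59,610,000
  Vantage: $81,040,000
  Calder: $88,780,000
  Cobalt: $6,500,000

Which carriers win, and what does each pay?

Sorting: 89,410,000 (Brio), 88,780,000 (Calder), 81,040,000 (Vantage), 59,610,000 (Novara), 58,270,000 (Hale), …
Top 3: Brio, Calder, Vantage.
Each winner pays its own bid: Brio $89,410,000, Calder $88,780,000, Vantage $81,040,000.

Brio $89,410,000, Calder $88,780,000, Vantage $81,040,000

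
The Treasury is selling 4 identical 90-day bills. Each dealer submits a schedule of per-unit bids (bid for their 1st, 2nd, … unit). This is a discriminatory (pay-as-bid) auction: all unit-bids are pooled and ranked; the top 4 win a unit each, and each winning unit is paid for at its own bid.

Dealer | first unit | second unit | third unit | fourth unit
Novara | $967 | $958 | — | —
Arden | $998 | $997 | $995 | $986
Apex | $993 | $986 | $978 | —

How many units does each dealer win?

All unit-bids, highest first — top 4: 998 (Arden-1), 997 (Arden-2), 995 (Arden-3), 993 (Apex-1)
Next rejected bid: $986 (not a price — pay-as-bid).
Allocation: Apex 1, Arden 3.

Apex 1, Arden 3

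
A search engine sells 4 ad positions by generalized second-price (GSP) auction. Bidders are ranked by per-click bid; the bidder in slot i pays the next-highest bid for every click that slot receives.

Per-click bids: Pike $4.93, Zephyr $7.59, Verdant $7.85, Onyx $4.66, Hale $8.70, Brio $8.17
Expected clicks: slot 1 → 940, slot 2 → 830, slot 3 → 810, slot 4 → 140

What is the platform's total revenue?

Total revenue: $21033.40

Sorting advertisers: $8.70 (Hale) > $8.17 (Brio) > $7.85 (Verdant) > $7.59 (Zephyr) > $4.93 (Pike) > …
Slot 1: Hale pays $8.17 × 940 = $7679.80
Slot 2: Brio pays $7.85 × 830 = $6515.50
Slot 3: Verdant pays $7.59 × 810 = $6147.90
Slot 4: Zephyr pays $4.93 × 140 = $690.20
Total = $21033.40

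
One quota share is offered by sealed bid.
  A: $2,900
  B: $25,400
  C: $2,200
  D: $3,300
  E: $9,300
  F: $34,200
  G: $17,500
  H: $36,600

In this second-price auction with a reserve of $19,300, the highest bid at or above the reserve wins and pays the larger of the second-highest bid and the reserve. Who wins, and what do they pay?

Rule: the highest bid at or above the reserve wins and pays the larger of the second-highest bid and the reserve.
Bids in order: 36,600 (H) > 34,200 (F) > 25,400 (B) > 17,500 (G) > 9,300 (E) > 3,300 (D) > …
H has the top bid at or above the reserve ($36,600).
Second-highest bid $34,200 exceeds the reserve $19,300 → payment $34,200.

H pays $34,200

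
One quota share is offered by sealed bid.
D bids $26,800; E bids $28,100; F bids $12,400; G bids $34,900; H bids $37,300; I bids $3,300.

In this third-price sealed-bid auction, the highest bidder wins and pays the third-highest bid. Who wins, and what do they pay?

H pays $28,100

Rule: the highest bidder wins and pays the third-highest bid.
Sorting bids: 37,300 (H) > 34,900 (G) > 28,100 (E) > 26,800 (D) > 12,400 (F) > 3,300 (I)
H is highest; pays the third-highest bid, $28,100.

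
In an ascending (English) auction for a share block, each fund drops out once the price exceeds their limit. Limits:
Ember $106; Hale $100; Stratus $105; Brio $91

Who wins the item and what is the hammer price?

Ember wins at $105

Open ascending-bid auction: the price rises until one bidder remains; the winner pays the price at which the last rival dropped out.
Limits ranked: 106 (Ember) > 105 (Stratus) > 100 (Hale) > 91 (Brio)
Bidding ends when Stratus exits at $105; Ember takes it.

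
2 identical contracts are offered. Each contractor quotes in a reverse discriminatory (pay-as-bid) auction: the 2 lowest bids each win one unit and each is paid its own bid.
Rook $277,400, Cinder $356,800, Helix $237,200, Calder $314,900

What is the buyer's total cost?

Total cost: $514,600

Bids ranked low→high: 237,200 (Helix), 277,400 (Rook), 314,900 (Calder), 356,800 (Cinder)
Winners (2 units): Helix, Rook.
Total cost = 237,200 + 277,400 = $514,600.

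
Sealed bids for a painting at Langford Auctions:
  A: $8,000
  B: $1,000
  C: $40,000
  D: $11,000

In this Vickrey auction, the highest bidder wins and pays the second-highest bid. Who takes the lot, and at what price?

C pays $11,000

Vickrey auction: the highest bidder wins and pays the second-highest bid.
Sorting bids: 40,000 (C) > 11,000 (D) > 8,000 (A) > 1,000 (B)
Second-price: C pays D's bid of $11,000.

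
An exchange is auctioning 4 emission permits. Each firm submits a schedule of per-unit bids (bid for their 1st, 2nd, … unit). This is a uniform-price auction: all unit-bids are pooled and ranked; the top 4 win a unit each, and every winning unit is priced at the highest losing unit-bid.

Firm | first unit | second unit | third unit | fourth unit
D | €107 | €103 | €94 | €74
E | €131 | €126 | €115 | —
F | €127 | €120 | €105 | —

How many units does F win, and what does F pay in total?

F: 2 units, pays €230

Merging the schedules and taking the best 4: 131 (E-1), 127 (F-1), 126 (E-2), 120 (F-2)
Highest rejected unit-bid = €115.
F wins 2 unit(s) at €115 each.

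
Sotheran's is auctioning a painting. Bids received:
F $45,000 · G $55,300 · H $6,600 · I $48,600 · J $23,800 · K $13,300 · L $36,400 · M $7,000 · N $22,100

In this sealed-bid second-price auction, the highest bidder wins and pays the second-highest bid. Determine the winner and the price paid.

G pays $48,600

Rule: the highest bidder wins and pays the second-highest bid.
Bids in order: 55,300 (G) > 48,600 (I) > 45,000 (F) > 36,400 (L) > 23,800 (J) > 22,100 (N) > …
G wins with the highest bid; price is set by the runner-up at $48,600.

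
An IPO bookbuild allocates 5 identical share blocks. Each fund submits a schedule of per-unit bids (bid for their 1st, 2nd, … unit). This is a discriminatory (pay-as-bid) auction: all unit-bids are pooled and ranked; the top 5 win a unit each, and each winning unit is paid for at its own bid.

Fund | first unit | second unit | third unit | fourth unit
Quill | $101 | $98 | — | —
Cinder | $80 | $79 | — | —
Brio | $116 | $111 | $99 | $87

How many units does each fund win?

All unit-bids, highest first — top 5: 116 (Brio-1), 111 (Brio-2), 101 (Quill-1), 99 (Brio-3), 98 (Quill-2)
Next rejected bid: $87 (not a price — pay-as-bid).
Allocation: Brio 3, Quill 2.

Brio 3, Quill 2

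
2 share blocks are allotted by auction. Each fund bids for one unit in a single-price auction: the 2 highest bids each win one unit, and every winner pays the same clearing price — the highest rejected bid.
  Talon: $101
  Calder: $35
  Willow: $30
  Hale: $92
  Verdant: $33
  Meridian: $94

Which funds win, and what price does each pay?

Ordering the bids: 101 (Talon), 94 (Meridian), 92 (Hale), 35 (Calder), …
The 2 highest are Talon, Meridian.
Highest unsuccessful bid: $92 → clearing price.

Talon, Meridian; each pays $92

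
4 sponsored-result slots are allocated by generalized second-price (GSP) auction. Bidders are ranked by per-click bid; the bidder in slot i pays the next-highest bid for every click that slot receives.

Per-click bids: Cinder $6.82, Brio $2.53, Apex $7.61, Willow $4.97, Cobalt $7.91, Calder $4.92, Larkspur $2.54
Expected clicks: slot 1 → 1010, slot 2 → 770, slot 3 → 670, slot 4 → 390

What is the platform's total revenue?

Total revenue: $18186.20

Sorting advertisers: $7.91 (Cobalt) > $7.61 (Apex) > $6.82 (Cinder) > $4.97 (Willow) > $4.92 (Calder) > …
Slot 1: Cobalt pays $7.61 × 1010 = $7686.10
Slot 2: Apex pays $6.82 × 770 = $5251.40
Slot 3: Cinder pays $4.97 × 670 = $3329.90
Slot 4: Willow pays $4.92 × 390 = $1918.80
Total = $18186.20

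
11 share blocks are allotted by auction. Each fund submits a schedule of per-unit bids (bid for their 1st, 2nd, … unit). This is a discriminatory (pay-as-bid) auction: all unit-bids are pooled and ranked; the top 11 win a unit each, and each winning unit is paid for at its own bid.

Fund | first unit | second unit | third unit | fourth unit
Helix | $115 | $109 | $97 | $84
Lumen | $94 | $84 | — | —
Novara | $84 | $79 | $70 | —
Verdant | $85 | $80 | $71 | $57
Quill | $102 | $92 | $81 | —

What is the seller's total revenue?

Total revenue: $1,027

All unit-bids, highest first — top 11: 115 (Helix-1), 109 (Helix-2), 102 (Quill-1), 97 (Helix-3), 94 (Lumen-1), 92 (Quill-2), 85 (Verdant-1), 84 (Helix-4), 84 (Lumen-2), 84 (Novara-1), 81 (Quill-3)
Next rejected bid: $80 (not a price — pay-as-bid).
Each winning unit pays its own bid.
Revenue = 115 + 109 + 102 + 97 + 94 + 92 + 85 + 84 + 84 + 84 + 81 = $1,027.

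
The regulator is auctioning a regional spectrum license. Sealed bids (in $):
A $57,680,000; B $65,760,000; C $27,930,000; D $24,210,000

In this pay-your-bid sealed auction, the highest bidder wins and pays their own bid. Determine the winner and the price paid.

B pays $65,760,000

Rule: the highest bidder wins and pays their own bid.
Sorting bids: 65,760,000 (B) > 57,680,000 (A) > 27,930,000 (C) > 24,210,000 (D)
First-price: B pays what they bid, $65,760,000.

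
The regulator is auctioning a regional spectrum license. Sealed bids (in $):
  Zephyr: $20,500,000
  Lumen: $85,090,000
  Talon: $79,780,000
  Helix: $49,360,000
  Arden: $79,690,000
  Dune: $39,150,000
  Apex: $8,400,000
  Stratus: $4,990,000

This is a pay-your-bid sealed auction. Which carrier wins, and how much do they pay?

Sorting bids: 85,090,000 (Lumen) > 79,780,000 (Talon) > 79,690,000 (Arden) > 49,360,000 (Helix) > 39,150,000 (Dune) > 20,500,000 (Zephyr) > …
First-price: Lumen pays what they bid, $85,090,000.

Lumen pays $85,090,000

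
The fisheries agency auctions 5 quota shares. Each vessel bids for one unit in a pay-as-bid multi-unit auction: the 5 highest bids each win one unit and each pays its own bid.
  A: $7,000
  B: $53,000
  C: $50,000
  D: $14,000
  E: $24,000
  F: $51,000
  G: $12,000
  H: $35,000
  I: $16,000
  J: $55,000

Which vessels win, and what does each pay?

J $55,000, B $53,000, F $51,000, C $50,000, H $35,000

Ordering the bids: 55,000 (J), 53,000 (B), 51,000 (F), 50,000 (C), 35,000 (H), 24,000 (E), 16,000 (I), …
Winners (5 units): J, B, F, C, H.
Each winner pays its own bid: J $55,000, B $53,000, F $51,000, C $50,000, H $35,000.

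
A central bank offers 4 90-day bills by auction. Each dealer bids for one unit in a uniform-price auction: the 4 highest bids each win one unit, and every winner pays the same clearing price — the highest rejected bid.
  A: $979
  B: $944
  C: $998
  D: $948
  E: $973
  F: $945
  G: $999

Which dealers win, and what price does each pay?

Sorting: 999 (G), 998 (C), 979 (A), 973 (E), 948 (D), 945 (F), …
Winners (4 units): G, C, A, E.
First losing bid is D's $948, which sets the uniform price.

G, C, A, E; each pays $948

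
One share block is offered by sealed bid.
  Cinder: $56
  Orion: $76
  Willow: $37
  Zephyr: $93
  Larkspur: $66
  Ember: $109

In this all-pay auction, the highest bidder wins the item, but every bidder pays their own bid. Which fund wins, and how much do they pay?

All-pay auction: the highest bidder wins the item, but every bidder pays their own bid.
Bids ranked: 109 (Ember) > 93 (Zephyr) > 76 (Orion) > 66 (Larkspur) > 56 (Cinder) > 37 (Willow)
Ember wins with the top bid; all bids are sunk regardless.

Ember pays $109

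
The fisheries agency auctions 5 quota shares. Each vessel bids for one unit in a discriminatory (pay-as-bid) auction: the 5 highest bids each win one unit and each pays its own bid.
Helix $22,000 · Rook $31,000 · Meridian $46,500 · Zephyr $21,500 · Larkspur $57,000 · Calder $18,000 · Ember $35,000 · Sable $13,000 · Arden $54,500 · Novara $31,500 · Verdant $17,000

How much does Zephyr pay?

Zephyr pays $0

Bids ranked high→low: 57,000 (Larkspur), 54,500 (Arden), 46,500 (Meridian), 35,000 (Ember), 31,500 (Novara), 31,000 (Rook), 22,000 (Helix), …
The 5 highest are Larkspur, Arden, Meridian, Ember, Novara.
Zephyr does not win → $0.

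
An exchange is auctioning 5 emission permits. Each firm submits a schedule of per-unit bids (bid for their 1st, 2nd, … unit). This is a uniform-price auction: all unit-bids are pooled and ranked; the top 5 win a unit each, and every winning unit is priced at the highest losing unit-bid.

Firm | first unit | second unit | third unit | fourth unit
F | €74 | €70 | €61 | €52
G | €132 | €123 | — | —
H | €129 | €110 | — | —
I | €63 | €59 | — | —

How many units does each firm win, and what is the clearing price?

F 1, G 2, H 2; clearing price €70

Pooled unit-bids ranked (top 5): 132 (G-1), 129 (H-1), 123 (G-2), 110 (H-2), 74 (F-1)
First bid not allocated: €70.
Allocation: F 1, G 2, H 2.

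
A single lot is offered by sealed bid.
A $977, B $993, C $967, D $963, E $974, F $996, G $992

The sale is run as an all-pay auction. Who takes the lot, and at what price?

F pays $996

Bids ranked: 996 (F) > 993 (B) > 992 (G) > 977 (A) > 974 (E) > 967 (C) > …
F is highest and takes the item; every bidder forfeits their bid.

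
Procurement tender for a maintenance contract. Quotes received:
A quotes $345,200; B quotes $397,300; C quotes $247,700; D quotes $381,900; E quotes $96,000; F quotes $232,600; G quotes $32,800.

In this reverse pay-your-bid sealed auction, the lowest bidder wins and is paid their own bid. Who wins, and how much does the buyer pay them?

G is paid $32,800

Reverse pay-your-bid sealed auction: the lowest bidder wins and is paid their own bid.
Sorting bids: 32,800 (G) < 96,000 (E) < 232,600 (F) < 247,700 (C) < 345,200 (A) < 381,900 (D) < …
G has the lowest bid and is paid exactly that: $32,800.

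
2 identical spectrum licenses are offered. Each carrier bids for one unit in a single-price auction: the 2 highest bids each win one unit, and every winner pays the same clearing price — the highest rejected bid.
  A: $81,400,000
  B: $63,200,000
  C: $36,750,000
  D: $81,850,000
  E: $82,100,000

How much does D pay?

Sorting: 82,100,000 (E), 81,850,000 (D), 81,400,000 (A), 63,200,000 (B), …
The 2 highest are E, D.
First losing bid is A's $81,400,000, which sets the uniform price.
D wins → pays $81,400,000.

D pays $81,400,000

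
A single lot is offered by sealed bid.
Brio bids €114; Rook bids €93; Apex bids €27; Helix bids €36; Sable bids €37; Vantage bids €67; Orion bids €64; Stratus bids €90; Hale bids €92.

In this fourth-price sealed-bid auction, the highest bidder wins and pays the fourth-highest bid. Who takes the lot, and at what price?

Brio pays €90

Bids ranked: 114 (Brio) > 93 (Rook) > 92 (Hale) > 90 (Stratus) > 67 (Vantage) > 64 (Orion) > …
Brio is highest; pays the fourth-highest bid, €90.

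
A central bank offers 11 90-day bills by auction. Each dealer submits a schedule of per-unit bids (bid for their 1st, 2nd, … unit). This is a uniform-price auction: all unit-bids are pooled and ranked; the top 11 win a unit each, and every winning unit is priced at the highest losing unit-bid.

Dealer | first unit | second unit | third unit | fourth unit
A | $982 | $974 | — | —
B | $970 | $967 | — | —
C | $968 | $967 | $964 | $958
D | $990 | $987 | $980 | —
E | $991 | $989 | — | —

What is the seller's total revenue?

Total revenue: $10,604

Merging the schedules and taking the best 11: 991 (E-1), 990 (D-1), 989 (E-2), 987 (D-2), 982 (A-1), 980 (D-3), 974 (A-2), 970 (B-1), 968 (C-1), 967 (B-2), 967 (C-2)
The (k+1)-th unit-bid is $964.
Allocation: A 2, B 2, C 2, D 3, E 2. Every unit priced at $964.
Revenue = 11 × 964 = $10,604.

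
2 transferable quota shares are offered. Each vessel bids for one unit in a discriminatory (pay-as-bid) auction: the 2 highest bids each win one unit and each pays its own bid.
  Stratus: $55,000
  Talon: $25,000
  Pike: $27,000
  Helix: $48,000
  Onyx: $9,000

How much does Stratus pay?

Bids ranked high→low: 55,000 (Stratus), 48,000 (Helix), 27,000 (Pike), 25,000 (Talon), …
Top 2: Stratus, Helix.
Stratus wins → own bid $55,000.

Stratus pays $55,000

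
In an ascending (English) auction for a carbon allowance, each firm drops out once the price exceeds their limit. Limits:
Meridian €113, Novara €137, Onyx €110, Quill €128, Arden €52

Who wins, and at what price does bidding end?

Open ascending-bid auction: the price rises until one bidder remains; the winner pays the price at which the last rival dropped out.
Sorting limits: 137 (Novara) > 128 (Quill) > 113 (Meridian) > 110 (Onyx) > 52 (Arden)
Once the price passes €128, only Novara is left; the hammer falls at Quill's limit of €128.

Novara wins at €128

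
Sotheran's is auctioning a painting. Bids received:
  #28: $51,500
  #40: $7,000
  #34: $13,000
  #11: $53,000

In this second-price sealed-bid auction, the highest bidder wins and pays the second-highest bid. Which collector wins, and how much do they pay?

#11 pays $51,500

Sorting bids: 53,000 (#11) > 51,500 (#28) > 13,000 (#34) > 7,000 (#40)
Second-price: #11 pays #28's bid of $51,500.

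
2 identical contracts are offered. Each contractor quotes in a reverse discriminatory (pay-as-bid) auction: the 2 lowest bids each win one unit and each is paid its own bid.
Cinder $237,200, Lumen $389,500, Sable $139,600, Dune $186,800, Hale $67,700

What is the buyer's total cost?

Sorting: 67,700 (Hale), 139,600 (Sable), 186,800 (Dune), 237,200 (Cinder), …
Lowest 2: Hale, Sable.
Total cost = 67,700 + 139,600 = $207,300.

Total cost: $207,300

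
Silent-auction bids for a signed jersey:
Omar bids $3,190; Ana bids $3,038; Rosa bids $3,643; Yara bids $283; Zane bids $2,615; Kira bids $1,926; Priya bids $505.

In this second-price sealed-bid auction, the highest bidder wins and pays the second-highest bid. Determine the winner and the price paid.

Rosa pays $3,190

Bids ranked: 3,643 (Rosa) > 3,190 (Omar) > 3,038 (Ana) > 2,615 (Zane) > 1,926 (Kira) > 505 (Priya) > …
Rosa is highest; pays the second-highest bid, $3,190.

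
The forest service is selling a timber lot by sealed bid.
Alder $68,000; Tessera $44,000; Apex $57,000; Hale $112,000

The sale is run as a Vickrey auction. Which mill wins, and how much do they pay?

Hale pays $68,000

Sorting bids: 112,000 (Hale) > 68,000 (Alder) > 57,000 (Apex) > 44,000 (Tessera)
Hale is highest; pays the second-highest bid, $68,000.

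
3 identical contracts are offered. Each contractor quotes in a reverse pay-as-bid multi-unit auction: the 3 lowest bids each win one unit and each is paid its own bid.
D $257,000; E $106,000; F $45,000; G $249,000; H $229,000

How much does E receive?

E is paid $106,000

Ordering the bids: 45,000 (F), 106,000 (E), 229,000 (H), 249,000 (G), 257,000 (D)
The 3 lowest are F, E, H.
E wins → own bid $106,000.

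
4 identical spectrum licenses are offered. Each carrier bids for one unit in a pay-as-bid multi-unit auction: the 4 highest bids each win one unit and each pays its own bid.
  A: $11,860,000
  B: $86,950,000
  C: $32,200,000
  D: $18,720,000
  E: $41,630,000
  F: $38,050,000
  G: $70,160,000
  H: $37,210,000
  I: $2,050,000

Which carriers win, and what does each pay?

B $86,950,000, G $70,160,000, E $41,630,000, F $38,050,000

Bids ranked high→low: 86,950,000 (B), 70,160,000 (G), 41,630,000 (E), 38,050,000 (F), 37,210,000 (H), 32,200,000 (C), …
Winners (4 units): B, G, E, F.
Each winner pays its own bid: B $86,950,000, G $70,160,000, E $41,630,000, F $38,050,000.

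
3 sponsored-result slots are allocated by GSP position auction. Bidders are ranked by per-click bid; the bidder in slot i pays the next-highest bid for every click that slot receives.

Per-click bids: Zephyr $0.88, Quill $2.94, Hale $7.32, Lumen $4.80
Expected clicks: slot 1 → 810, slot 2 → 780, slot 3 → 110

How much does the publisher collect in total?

Per-click bids in order: $7.32 (Hale) > $4.80 (Lumen) > $2.94 (Quill) > $0.88 (Zephyr)
Slot 1: Hale pays $4.80 × 810 = $3888.00
Slot 2: Lumen pays $2.94 × 780 = $2293.20
Slot 3: Quill pays $0.88 × 110 = $96.80
Total = $6278.00

Total revenue: $6278.00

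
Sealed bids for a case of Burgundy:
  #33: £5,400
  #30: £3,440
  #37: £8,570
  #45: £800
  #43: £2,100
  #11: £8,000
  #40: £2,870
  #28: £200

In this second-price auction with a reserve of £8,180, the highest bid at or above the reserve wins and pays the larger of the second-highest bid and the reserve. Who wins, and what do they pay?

#37 pays £8,180

Second-price auction with a reserve of £8,180: the highest bid at or above the reserve wins and pays the larger of the second-highest bid and the reserve.
Bids ranked: 8,570 (#37) > 8,000 (#11) > 5,400 (#33) > 3,440 (#30) > 2,870 (#40) > 2,100 (#43) > …
#37 has the top bid at or above the reserve (£8,570).
Second-highest bid £8,000 is below the reserve £8,180, so the reserve binds → payment £8,180.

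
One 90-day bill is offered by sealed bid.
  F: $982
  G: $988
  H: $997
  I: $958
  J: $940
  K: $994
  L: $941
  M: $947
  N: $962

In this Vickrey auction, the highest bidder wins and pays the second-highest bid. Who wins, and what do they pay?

H pays $994

Sorting bids: 997 (H) > 994 (K) > 988 (G) > 982 (F) > 962 (N) > 958 (I) > …
Second-price: H pays K's bid of $994.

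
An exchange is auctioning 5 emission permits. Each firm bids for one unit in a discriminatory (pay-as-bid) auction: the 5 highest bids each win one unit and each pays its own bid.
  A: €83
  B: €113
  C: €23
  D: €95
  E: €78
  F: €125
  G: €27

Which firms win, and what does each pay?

Sorting: 125 (F), 113 (B), 95 (D), 83 (A), 78 (E), 27 (G), 23 (C)
Winners (5 units): F, B, D, A, E.
Each winner pays its own bid: F €125, B €113, D €95, A €83, E €78.

F €125, B €113, D €95, A €83, E €78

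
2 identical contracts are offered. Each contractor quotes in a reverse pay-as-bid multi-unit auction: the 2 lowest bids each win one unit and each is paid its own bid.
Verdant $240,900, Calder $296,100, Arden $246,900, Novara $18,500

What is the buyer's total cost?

Ordering the bids: 18,500 (Novara), 240,900 (Verdant), 246,900 (Arden), 296,100 (Calder)
Lowest 2: Novara, Verdant.
Total cost = 18,500 + 240,900 = $259,400.

Total cost: $259,400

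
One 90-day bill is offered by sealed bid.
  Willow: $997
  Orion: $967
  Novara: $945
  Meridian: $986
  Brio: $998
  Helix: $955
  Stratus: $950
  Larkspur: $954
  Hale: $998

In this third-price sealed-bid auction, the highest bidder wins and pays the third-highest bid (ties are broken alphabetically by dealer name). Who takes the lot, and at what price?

Brio pays $997

Sorting bids: 998 (Brio) > 998 (Hale) > 997 (Willow) > 986 (Meridian) > 967 (Orion) > 955 (Helix) > …
Tie at $998 → Brio wins by tie-break.
Brio is highest; pays the third-highest bid, $997.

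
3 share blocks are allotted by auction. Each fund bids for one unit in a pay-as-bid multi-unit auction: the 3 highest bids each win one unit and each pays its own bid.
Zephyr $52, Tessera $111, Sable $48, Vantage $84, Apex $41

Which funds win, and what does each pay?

Bids ranked high→low: 111 (Tessera), 84 (Vantage), 52 (Zephyr), 48 (Sable), 41 (Apex)
Top 3: Tessera, Vantage, Zephyr.
Each winner pays its own bid: Tessera $111, Vantage $84, Zephyr $52.

Tessera $111, Vantage $84, Zephyr $52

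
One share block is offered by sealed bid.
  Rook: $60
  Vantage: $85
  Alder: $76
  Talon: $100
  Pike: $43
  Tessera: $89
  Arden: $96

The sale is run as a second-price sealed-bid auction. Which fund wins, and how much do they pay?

Talon pays $96

Second-price sealed-bid auction: the highest bidder wins and pays the second-highest bid.
Bids in order: 100 (Talon) > 96 (Arden) > 89 (Tessera) > 85 (Vantage) > 76 (Alder) > 60 (Rook) > …
Talon wins with the highest bid; price is set by the runner-up at $96.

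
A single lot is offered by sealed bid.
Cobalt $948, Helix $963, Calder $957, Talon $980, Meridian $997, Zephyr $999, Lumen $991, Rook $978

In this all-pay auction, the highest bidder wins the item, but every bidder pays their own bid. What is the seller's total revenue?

All-pay auction: the highest bidder wins the item, but every bidder pays their own bid.
Bids ranked: 999 (Zephyr) > 997 (Meridian) > 991 (Lumen) > 980 (Talon) > 978 (Rook) > 963 (Helix) > …
Every bidder forfeits their bid regardless of winning.
Revenue = 948 + 963 + 957 + 980 + 997 + 999 + 991 + 978 = $7,813.

Total revenue: $7,813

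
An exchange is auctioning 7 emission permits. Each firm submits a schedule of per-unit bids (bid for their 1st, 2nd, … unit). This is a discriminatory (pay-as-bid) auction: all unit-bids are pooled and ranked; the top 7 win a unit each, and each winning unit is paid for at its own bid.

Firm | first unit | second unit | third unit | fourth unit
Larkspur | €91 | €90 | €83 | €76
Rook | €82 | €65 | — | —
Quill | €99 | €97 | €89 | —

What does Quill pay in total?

Quill pays €285

Pooled unit-bids ranked (top 7): 99 (Quill-1), 97 (Quill-2), 91 (Larkspur-1), 90 (Larkspur-2), 89 (Quill-3), 83 (Larkspur-3), 82 (Rook-1)
Next rejected bid: €76 (not a price — pay-as-bid).
Quill's winning unit-bids: 99 + 97 + 89 = €285.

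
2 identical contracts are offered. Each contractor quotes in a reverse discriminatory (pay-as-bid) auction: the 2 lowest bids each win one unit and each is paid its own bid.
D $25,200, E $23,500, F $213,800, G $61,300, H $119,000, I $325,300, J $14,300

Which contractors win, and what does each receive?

J $14,300, E $23,500

Sorting: 14,300 (J), 23,500 (E), 25,200 (D), 61,300 (G), …
Lowest 2: J, E.
Each winner is paid its own bid: J $14,300, E $23,500.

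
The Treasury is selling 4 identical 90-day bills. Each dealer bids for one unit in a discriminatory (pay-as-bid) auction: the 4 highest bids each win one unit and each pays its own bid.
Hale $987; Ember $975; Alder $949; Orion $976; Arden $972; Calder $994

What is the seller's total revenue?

Bids ranked high→low: 994 (Calder), 987 (Hale), 976 (Orion), 975 (Ember), 972 (Arden), 949 (Alder)
Winners (4 units): Calder, Hale, Orion, Ember.
Total revenue = 994 + 987 + 976 + 975 = $3,932.

Total revenue: $3,932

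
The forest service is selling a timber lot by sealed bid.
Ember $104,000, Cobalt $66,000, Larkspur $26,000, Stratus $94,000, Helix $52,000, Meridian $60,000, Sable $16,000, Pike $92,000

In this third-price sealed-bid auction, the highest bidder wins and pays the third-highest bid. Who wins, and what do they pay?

Ember pays $92,000

Bids in order: 104,000 (Ember) > 94,000 (Stratus) > 92,000 (Pike) > 66,000 (Cobalt) > 60,000 (Meridian) > 52,000 (Helix) > …
Ember wins; payment is bid #3 in the ranking = $92,000.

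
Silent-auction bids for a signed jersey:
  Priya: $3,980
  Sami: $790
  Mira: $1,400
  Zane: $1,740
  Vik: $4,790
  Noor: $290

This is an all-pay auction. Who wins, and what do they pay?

Bids in order: 4,790 (Vik) > 3,980 (Priya) > 1,740 (Zane) > 1,400 (Mira) > 790 (Sami) > 290 (Noor)
Vik wins with the top bid; all bids are sunk regardless.

Vik pays $4,790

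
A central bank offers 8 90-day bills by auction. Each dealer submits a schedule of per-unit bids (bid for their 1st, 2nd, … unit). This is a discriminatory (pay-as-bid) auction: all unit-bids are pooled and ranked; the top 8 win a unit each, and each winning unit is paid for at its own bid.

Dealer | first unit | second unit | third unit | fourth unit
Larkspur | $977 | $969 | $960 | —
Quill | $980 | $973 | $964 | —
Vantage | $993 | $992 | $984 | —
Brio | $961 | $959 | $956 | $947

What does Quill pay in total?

Pooled unit-bids ranked (top 8): 993 (Vantage-1), 992 (Vantage-2), 984 (Vantage-3), 980 (Quill-1), 977 (Larkspur-1), 973 (Quill-2), 969 (Larkspur-2), 964 (Quill-3)
Next rejected bid: $961 (not a price — pay-as-bid).
Quill's winning unit-bids: 980 + 973 + 964 = $2,917.

Quill pays $2,917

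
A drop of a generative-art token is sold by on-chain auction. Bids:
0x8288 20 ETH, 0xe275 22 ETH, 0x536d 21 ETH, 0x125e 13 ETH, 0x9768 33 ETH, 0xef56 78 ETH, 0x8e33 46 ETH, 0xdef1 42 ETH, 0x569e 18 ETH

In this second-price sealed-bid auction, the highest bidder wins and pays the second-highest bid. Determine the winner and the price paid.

0xef56 pays 46 ETH

Bids ranked: 78 (0xef56) > 46 (0x8e33) > 42 (0xdef1) > 33 (0x9768) > 22 (0xe275) > 21 (0x536d) > …
Second-price: 0xef56 pays 0x8e33's bid of 46 ETH.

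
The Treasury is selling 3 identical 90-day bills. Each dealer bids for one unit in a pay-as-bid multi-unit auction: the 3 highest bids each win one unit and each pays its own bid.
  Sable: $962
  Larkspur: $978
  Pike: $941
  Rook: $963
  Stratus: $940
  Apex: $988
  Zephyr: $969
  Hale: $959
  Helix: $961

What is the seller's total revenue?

Sorting: 988 (Apex), 978 (Larkspur), 969 (Zephyr), 963 (Rook), 962 (Sable), …
Winners (3 units): Apex, Larkspur, Zephyr.
Total revenue = 988 + 978 + 969 = $2,935.

Total revenue: $2,935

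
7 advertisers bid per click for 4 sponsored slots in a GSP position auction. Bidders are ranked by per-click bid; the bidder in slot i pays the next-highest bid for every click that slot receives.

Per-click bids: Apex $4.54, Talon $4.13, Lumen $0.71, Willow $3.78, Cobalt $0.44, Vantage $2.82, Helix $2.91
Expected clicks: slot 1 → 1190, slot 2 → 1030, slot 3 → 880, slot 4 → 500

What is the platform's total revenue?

Sorting advertisers: $4.54 (Apex) > $4.13 (Talon) > $3.78 (Willow) > $2.91 (Helix) > $2.82 (Vantage) > …
Slot 1: Apex pays $4.13 × 1190 = $4914.70
Slot 2: Talon pays $3.78 × 1030 = $3893.40
Slot 3: Willow pays $2.91 × 880 = $2560.80
Slot 4: Helix pays $2.82 × 500 = $1410.00
Total = $12778.90

Total revenue: $12778.90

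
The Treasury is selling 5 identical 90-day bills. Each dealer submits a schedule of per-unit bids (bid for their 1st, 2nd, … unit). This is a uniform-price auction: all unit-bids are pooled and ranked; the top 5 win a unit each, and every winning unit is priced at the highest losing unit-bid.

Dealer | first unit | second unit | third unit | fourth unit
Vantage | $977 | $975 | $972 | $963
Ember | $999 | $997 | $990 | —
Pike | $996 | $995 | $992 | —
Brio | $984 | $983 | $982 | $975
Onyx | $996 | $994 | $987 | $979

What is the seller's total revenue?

Merging the schedules and taking the best 5: 999 (Ember-1), 997 (Ember-2), 996 (Pike-1), 996 (Onyx-1), 995 (Pike-2)
First bid not allocated: $994.
Allocation: Ember 2, Onyx 1, Pike 2. Every unit priced at $994.
Revenue = 5 × 994 = $4,970.

Total revenue: $4,970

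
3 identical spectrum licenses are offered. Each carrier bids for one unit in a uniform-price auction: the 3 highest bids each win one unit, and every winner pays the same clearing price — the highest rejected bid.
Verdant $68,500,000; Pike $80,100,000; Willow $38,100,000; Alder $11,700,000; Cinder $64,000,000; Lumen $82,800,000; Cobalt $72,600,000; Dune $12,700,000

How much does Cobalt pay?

Cobalt pays $68,500,000

Sorting: 82,800,000 (Lumen), 80,100,000 (Pike), 72,600,000 (Cobalt), 68,500,000 (Verdant), 64,000,000 (Cinder), …
Top 3: Lumen, Pike, Cobalt.
Clearing price = highest rejected bid = $68,500,000.
Cobalt wins → pays $68,500,000.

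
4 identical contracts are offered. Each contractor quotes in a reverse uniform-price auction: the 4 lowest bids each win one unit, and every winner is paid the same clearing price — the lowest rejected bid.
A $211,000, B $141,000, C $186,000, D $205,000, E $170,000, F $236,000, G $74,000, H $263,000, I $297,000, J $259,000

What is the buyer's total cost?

Sorting: 74,000 (G), 141,000 (B), 170,000 (E), 186,000 (C), 205,000 (D), 211,000 (A), …
Winners (4 units): G, B, E, C.
First losing bid is D's $205,000, which sets the uniform price.
Total cost = 4 × $205,000 = $820,000.

Total cost: $820,000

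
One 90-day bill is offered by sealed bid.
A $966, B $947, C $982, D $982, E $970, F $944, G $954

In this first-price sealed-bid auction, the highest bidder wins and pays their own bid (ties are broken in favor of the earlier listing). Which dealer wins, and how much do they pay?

C pays $982

First-price sealed-bid auction: the highest bidder wins and pays their own bid.
Bids ranked: 982 (C) > 982 (D) > 970 (E) > 966 (A) > 954 (G) > 947 (B) > …
C and D tie at $982; tie-break gives it to C.
C has the highest bid and pays exactly that: $982.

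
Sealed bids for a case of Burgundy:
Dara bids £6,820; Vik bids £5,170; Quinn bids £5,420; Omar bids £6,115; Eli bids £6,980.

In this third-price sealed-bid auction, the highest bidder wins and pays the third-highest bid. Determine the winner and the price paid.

Eli pays £6,115

Bids in order: 6,980 (Eli) > 6,820 (Dara) > 6,115 (Omar) > 5,420 (Quinn) > 5,170 (Vik)
Eli wins; payment is bid #3 in the ranking = £6,115.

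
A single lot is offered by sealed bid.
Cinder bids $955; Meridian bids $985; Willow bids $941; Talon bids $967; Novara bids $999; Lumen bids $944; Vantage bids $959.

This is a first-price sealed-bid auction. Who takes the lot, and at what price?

Sorting bids: 999 (Novara) > 985 (Meridian) > 967 (Talon) > 959 (Vantage) > 955 (Cinder) > 944 (Lumen) > …
Novara has the highest bid and pays exactly that: $999.

Novara pays $999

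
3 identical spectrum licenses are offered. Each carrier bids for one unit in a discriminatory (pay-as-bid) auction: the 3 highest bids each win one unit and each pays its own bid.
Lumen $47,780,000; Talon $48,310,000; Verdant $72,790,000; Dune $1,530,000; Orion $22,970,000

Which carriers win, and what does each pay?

Verdant $72,790,000, Talon $48,310,000, Lumen $47,780,000

Ordering the bids: 72,790,000 (Verdant), 48,310,000 (Talon), 47,780,000 (Lumen), 22,970,000 (Orion), 1,530,000 (Dune)
Winners (3 units): Verdant, Talon, Lumen.
Each winner pays its own bid: Verdant $72,790,000, Talon $48,310,000, Lumen $47,780,000.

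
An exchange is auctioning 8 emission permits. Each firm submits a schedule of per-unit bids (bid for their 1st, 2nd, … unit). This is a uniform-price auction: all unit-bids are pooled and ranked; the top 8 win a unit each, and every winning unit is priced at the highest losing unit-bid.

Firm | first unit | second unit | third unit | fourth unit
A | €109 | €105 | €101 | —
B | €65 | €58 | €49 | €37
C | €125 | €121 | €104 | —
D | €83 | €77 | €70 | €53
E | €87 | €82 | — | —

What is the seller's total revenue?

Total revenue: €656

Pooled unit-bids ranked (top 8): 125 (C-1), 121 (C-2), 109 (A-1), 105 (A-2), 104 (C-3), 101 (A-3), 87 (E-1), 83 (D-1)
Highest rejected unit-bid = €82.
Allocation: A 3, C 3, D 1, E 1. Every unit priced at €82.
Revenue = 8 × 82 = €656.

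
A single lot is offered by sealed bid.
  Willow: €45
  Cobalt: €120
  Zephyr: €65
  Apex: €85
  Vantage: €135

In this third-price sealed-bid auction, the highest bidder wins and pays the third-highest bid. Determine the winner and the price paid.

Rule: the highest bidder wins and pays the third-highest bid.
Bids ranked: 135 (Vantage) > 120 (Cobalt) > 85 (Apex) > 65 (Zephyr) > 45 (Willow)
Vantage is highest; pays the third-highest bid, €85.

Vantage pays €85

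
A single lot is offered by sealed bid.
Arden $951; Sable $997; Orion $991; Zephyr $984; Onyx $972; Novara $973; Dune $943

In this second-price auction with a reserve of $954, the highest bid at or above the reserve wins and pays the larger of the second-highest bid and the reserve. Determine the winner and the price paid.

Bids ranked: 997 (Sable) > 991 (Orion) > 984 (Zephyr) > 973 (Novara) > 972 (Onyx) > 951 (Arden) > …
Sable has the top bid at or above the reserve ($997).
Second-highest bid $991 exceeds the reserve $954 → payment $991.

Sable pays $991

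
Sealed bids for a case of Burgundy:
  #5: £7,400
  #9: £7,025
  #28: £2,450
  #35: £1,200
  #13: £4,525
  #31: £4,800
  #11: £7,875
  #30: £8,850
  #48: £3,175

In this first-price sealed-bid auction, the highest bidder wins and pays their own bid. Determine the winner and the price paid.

Bids ranked: 8,850 (#30) > 7,875 (#11) > 7,400 (#5) > 7,025 (#9) > 4,800 (#31) > 4,525 (#13) > …
#30 is highest → pays own bid, £8,850.

#30 pays £8,850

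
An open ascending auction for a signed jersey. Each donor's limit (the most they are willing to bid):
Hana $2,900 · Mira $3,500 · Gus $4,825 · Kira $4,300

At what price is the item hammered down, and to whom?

Gus wins at $4,300

Open ascending-bid auction: the price rises until one bidder remains; the winner pays the price at which the last rival dropped out.
Limits in order: 4,825 (Gus) > 4,300 (Kira) > 3,500 (Mira) > 2,900 (Hana)
Kira is the last rival to drop out, at $4,300; Gus remains and wins at that price.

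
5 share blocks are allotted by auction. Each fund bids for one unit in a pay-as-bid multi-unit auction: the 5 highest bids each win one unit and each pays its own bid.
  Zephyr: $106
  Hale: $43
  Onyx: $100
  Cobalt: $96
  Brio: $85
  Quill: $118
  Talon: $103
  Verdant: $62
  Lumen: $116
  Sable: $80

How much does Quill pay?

Sorting: 118 (Quill), 116 (Lumen), 106 (Zephyr), 103 (Talon), 100 (Onyx), 96 (Cobalt), 85 (Brio), …
Top 5: Quill, Lumen, Zephyr, Talon, Onyx.
Quill wins → own bid $118.

Quill pays $118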